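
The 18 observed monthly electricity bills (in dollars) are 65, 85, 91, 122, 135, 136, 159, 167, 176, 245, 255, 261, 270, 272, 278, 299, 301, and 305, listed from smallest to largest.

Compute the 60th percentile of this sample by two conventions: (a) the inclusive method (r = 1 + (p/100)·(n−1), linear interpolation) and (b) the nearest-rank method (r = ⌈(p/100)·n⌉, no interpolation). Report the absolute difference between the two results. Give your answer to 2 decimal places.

n = 18.
(a) r = 11.2; between ranks 11 (255) and 12 (261): 256.2.
(b) the nearest-rank method: rank 11 → 255.
|256.2 − 255| = 1.2.

1.20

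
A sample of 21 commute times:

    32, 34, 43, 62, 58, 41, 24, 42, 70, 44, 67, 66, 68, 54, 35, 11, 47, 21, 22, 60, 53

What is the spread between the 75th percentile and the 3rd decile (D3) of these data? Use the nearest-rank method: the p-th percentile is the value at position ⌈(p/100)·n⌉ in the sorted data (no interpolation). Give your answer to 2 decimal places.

Sorted: 11, 21, 22, 24, 32, 34, 35, 41, 42, 43, 44, 47, 53, 54, 58, 60, 62, 66, 67, 68, 70.
n = 21.
P30: rank ⌈30/100·21⌉ = 7 → 35.
P75: rank ⌈75/100·21⌉ = 16 → 60.
Difference: 60 − 35 = 25.

25.00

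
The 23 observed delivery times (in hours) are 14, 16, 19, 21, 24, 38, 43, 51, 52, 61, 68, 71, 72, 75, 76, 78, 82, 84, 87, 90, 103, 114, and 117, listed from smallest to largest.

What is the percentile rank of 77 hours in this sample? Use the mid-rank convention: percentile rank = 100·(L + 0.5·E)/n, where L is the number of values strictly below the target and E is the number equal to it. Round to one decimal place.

65.2

Count below 77: L = 15; count equal: E = 0; n = 23.
Percentile rank = 100·(15 + 0.5·0)/23 = 100·15/23 = 65.22.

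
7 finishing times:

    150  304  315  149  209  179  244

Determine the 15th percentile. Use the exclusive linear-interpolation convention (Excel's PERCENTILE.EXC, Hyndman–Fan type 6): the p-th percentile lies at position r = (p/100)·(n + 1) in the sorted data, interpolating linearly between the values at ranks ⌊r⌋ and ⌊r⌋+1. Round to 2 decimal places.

149.20

Sorted: 149, 150, 179, 209, 244, 304, 315.
n = 7.
r = (15/100)·(7 + 1) = 1.2.
Rank 1 is 149 and rank 2 is 150.
Interpolate: 149 + 0.2·(150 − 149) = 149 + 0.2·1 = 149.2.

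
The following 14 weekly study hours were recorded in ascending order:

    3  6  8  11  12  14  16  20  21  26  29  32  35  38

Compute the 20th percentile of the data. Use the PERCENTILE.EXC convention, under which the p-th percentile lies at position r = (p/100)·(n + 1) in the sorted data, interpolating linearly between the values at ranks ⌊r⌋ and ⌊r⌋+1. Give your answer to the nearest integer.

8

n = 14.
r = (20/100)·(14 + 1) = 3.
r is an integer, so P20 is the value at rank 3: 8.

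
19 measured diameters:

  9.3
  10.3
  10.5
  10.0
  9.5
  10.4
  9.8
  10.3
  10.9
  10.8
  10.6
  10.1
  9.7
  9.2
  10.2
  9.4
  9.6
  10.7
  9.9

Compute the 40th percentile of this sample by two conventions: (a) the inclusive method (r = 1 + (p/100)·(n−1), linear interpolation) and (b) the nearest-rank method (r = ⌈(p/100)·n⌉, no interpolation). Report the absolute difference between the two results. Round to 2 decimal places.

0.02

Sorted: 9.2, 9.3, 9.4, 9.5, 9.6, 9.7, 9.8, 9.9, 10.0, 10.1, 10.2, 10.3, 10.3, 10.4, 10.5, 10.6, 10.7, 10.8, 10.9.
n = 19.
(a) r = 8.2; between ranks 8 (9.9) and 9 (10.0): 9.92.
(b) the nearest-rank method: rank 8 → 9.9.
|9.92 − 9.9| = 0.02.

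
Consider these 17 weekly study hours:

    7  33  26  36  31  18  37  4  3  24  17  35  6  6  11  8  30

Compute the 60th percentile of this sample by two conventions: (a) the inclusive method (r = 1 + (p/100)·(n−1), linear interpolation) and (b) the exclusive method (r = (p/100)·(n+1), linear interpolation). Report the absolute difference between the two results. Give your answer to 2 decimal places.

Sorted: 3, 4, 6, 6, 7, 8, 11, 17, 18, 24, 26, 30, 31, 33, 35, 36, 37.
n = 17.
(a) r = 10.6; between ranks 10 (24) and 11 (26): 25.2.
(b) r = 10.8; between ranks 10 (24) and 11 (26): 25.6.
|25.2 − 25.6| = 0.4.

0.40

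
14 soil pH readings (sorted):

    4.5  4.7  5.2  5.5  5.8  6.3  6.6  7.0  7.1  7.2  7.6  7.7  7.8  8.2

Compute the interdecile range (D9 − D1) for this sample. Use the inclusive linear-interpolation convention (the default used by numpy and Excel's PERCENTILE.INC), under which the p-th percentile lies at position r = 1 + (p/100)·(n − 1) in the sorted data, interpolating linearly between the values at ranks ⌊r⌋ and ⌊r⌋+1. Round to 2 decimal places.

2.92

n = 14.
P10: r = 2.3; ranks 2–3 are 4.7, 5.2; interpolating gives 4.85.
P90: r = 12.7; ranks 12–13 are 7.7, 7.8; interpolating gives 7.77.
Difference: 7.77 − 4.85 = 2.92.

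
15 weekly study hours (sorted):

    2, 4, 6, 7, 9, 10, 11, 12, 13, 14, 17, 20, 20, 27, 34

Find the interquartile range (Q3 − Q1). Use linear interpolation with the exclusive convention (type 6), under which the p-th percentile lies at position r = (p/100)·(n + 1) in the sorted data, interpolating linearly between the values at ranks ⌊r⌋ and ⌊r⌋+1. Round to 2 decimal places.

n = 15.
P25: r = 4 (integer) → 7.
P75: r = 12 (integer) → 20.
Difference: 20 − 7 = 13.

13.00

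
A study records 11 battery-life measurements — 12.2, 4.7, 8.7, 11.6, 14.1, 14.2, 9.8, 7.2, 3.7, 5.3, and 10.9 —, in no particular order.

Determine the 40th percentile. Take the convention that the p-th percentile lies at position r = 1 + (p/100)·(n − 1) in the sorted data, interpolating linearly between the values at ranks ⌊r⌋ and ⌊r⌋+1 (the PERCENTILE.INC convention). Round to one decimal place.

8.7

Sorted: 3.7, 4.7, 5.3, 7.2, 8.7, 9.8, 10.9, 11.6, 12.2, 14.1, 14.2.
n = 11.
r = 1 + (40/100)·(11 − 1) = 1 + 4 = 5.
r is an integer, so P40 is the value at rank 5: 8.7.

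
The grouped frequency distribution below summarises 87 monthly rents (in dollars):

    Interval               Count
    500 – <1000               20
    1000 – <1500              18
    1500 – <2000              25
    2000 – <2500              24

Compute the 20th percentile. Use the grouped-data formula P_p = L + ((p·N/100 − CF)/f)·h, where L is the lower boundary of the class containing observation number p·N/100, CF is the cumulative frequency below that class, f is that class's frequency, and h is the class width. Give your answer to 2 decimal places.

N = 87; target position k = 20/100 · 87 = 17.4.
Cumulative frequencies: 20, 38, 63, 87.
Observation 17.4 falls in the class 500 – <1000.
L = 500, CF = 0, f = 20, h = 500.
P20 = 500 + ((17.4 − 0)/20)·500 = 500 + 435 = 935.

935.00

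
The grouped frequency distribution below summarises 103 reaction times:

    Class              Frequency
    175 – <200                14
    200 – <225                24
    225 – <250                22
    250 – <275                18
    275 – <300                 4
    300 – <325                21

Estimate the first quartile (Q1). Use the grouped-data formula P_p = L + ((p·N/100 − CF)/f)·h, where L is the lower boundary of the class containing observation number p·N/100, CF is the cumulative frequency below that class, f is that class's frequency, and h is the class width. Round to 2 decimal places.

212.24

N = 103; target position k = 25/100 · 103 = 25.75.
Cumulative frequencies: 14, 38, 60, 78, 82, 103.
Observation 25.75 falls in the class 200 – <225.
L = 200, CF = 14, f = 24, h = 25.
P25 = 200 + ((25.75 − 14)/24)·25 = 200 + 12.2396 = 212.24.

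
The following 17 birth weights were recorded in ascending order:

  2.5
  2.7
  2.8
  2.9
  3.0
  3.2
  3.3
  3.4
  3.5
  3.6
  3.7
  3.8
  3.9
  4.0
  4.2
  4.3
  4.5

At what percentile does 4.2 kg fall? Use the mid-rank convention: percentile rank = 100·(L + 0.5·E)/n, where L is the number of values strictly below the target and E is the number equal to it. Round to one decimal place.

85.3

Count below 4.2: L = 14; count equal: E = 1; n = 17.
Percentile rank = 100·(14 + 0.5·1)/17 = 100·14.5/17 = 85.29.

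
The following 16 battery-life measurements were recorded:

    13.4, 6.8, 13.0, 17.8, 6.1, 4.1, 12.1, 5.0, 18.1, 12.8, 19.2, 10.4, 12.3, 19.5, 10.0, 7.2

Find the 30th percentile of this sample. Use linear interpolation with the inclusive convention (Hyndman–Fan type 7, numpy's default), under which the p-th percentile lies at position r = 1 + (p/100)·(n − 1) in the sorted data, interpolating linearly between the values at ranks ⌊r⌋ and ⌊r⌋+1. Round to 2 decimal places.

8.60

Sorted: 4.1, 5.0, 6.1, 6.8, 7.2, 10.0, 10.4, 12.1, 12.3, 12.8, 13.0, 13.4, 17.8, 18.1, 19.2, 19.5.
n = 16.
r = 1 + (30/100)·(16 − 1) = 1 + 4.5 = 5.5.
Rank 5 is 7.2 and rank 6 is 10.0.
Interpolate: 7.2 + 0.5·(10.0 − 7.2) = 7.2 + 0.5·2.8 = 8.6.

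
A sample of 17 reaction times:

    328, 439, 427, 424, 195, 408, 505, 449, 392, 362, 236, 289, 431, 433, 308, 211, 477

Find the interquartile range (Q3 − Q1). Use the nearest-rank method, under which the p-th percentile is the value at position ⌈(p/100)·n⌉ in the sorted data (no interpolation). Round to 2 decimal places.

125.00

Sorted: 195, 211, 236, 289, 308, 328, 362, 392, 408, 424, 427, 431, 433, 439, 449, 477, 505.
n = 17.
P25: rank ⌈25/100·17⌉ = 5 → 308.
P75: rank ⌈75/100·17⌉ = 13 → 433.
Difference: 433 − 308 = 125.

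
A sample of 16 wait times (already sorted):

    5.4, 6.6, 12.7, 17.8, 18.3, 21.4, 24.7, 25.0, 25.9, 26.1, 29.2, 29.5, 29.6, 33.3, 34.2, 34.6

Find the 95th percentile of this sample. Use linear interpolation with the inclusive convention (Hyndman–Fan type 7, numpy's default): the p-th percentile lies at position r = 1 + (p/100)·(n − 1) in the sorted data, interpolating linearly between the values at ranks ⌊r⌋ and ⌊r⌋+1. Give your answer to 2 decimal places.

34.30

n = 16.
r = 1 + (95/100)·(16 − 1) = 1 + 14.25 = 15.25.
Rank 15 is 34.2 and rank 16 is 34.6.
Interpolate: 34.2 + 0.25·(34.6 − 34.2) = 34.2 + 0.25·0.4 = 34.3.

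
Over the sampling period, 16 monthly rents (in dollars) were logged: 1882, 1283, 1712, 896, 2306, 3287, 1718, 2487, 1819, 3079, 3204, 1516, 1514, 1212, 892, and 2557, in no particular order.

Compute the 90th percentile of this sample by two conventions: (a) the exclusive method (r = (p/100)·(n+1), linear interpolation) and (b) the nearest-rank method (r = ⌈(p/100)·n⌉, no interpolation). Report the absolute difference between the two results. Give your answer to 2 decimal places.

24.90

Sorted: 892, 896, 1212, 1283, 1514, 1516, 1712, 1718, 1819, 1882, 2306, 2487, 2557, 3079, 3204, 3287.
n = 16.
(a) r = 15.3; between ranks 15 (3204) and 16 (3287): 3228.9.
(b) the nearest-rank method: rank 15 → 3204.
|3228.9 − 3204| = 24.9.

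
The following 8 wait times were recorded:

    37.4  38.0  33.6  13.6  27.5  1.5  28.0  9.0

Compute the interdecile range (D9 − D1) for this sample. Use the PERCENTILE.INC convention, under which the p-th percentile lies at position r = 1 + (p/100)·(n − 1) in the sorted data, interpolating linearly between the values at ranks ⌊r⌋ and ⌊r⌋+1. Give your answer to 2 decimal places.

Sorted: 1.5, 9.0, 13.6, 27.5, 28.0, 33.6, 37.4, 38.0.
n = 8.
P10: r = 1.7; ranks 1–2 are 1.5, 9.0; interpolating gives 6.75.
P90: r = 7.3; ranks 7–8 are 37.4, 38.0; interpolating gives 37.58.
Difference: 37.58 − 6.75 = 30.83.

30.83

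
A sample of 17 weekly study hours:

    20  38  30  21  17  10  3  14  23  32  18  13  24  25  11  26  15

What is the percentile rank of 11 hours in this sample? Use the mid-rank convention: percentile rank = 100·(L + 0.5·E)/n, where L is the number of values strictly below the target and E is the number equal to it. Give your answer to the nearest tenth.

14.7

Sorted: 3, 10, 11, 13, 14, 15, 17, 18, 20, 21, 23, 24, 25, 26, 30, 32, 38.
Count below 11: L = 2; count equal: E = 1; n = 17.
Percentile rank = 100·(2 + 0.5·1)/17 = 100·2.5/17 = 14.71.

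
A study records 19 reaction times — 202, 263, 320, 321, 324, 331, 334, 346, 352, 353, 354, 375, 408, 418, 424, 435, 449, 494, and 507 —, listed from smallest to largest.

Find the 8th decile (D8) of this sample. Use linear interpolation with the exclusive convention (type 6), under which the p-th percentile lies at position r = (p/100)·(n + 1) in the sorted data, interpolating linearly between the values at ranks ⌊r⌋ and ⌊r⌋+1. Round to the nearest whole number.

435

n = 19.
r = (80/100)·(19 + 1) = 16.
r is an integer, so P80 is the value at rank 16: 435.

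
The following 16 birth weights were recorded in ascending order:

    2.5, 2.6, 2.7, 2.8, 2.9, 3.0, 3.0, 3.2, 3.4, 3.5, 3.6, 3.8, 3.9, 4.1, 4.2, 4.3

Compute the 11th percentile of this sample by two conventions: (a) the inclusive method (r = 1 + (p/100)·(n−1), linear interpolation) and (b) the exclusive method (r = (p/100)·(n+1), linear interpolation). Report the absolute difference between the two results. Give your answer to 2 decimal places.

n = 16.
(a) r = 2.65; between ranks 2 (2.6) and 3 (2.7): 2.665.
(b) r = 1.87; between ranks 1 (2.5) and 2 (2.6): 2.587.
|2.665 − 2.587| = 0.078.

0.08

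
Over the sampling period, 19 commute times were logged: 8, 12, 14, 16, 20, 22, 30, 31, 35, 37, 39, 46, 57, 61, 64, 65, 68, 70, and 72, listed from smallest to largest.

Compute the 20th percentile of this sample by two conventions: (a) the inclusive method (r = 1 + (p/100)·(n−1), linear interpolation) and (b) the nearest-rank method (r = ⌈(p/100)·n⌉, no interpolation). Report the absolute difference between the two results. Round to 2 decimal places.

2.40

n = 19.
(a) r = 4.6; between ranks 4 (16) and 5 (20): 18.4.
(b) the nearest-rank method: rank 4 → 16.
|18.4 − 16| = 2.4.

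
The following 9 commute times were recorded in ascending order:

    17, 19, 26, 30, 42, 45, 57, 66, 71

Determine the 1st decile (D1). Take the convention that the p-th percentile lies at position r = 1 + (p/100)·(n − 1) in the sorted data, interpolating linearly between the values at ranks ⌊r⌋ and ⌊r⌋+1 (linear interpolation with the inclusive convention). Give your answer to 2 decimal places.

n = 9.
r = 1 + (10/100)·(9 − 1) = 1 + 0.8 = 1.8.
Rank 1 is 17 and rank 2 is 19.
Interpolate: 17 + 0.8·(19 − 17) = 17 + 0.8·2 = 18.6.

18.60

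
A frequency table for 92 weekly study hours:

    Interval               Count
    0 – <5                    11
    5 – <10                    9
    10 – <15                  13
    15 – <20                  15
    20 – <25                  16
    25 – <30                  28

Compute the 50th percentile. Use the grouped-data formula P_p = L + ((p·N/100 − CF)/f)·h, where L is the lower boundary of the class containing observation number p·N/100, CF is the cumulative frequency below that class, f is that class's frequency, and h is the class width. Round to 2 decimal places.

N = 92; target position k = 50/100 · 92 = 46.
Cumulative frequencies: 11, 20, 33, 48, 64, 92.
Observation 46 falls in the class 15 – <20.
L = 15, CF = 33, f = 15, h = 5.
P50 = 15 + ((46 − 33)/15)·5 = 15 + 4.33333 = 19.3333.

19.33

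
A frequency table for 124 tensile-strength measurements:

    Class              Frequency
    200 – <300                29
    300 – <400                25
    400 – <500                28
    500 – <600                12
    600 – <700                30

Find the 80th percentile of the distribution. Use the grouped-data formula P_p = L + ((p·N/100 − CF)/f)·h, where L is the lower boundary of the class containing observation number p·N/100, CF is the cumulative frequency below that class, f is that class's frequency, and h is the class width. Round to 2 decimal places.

N = 124; target position k = 80/100 · 124 = 99.2.
Cumulative frequencies: 29, 54, 82, 94, 124.
Observation 99.2 falls in the class 600 – <700.
L = 600, CF = 94, f = 30, h = 100.
P80 = 600 + ((99.2 − 94)/30)·100 = 600 + 17.3333 = 617.333.

617.33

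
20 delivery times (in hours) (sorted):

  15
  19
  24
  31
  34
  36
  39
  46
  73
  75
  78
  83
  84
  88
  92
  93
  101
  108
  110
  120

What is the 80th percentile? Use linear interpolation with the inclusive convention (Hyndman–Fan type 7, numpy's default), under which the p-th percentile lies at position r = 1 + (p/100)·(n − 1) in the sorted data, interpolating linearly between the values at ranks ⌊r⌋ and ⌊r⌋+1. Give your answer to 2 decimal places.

94.60

n = 20.
r = 1 + (80/100)·(20 − 1) = 1 + 15.2 = 16.2.
Rank 16 is 93 and rank 17 is 101.
Interpolate: 93 + 0.2·(101 − 93) = 93 + 0.2·8 = 94.6.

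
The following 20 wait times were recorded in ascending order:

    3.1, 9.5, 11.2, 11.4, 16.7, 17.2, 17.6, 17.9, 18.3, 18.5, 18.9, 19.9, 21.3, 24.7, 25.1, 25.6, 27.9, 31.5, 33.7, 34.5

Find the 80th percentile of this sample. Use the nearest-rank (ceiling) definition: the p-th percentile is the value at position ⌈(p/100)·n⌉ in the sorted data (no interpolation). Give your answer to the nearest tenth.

n = 20.
Position = ⌈80/100 · 20⌉ = ⌈16⌉ = 16.
The value at rank 16 is 25.6.

25.6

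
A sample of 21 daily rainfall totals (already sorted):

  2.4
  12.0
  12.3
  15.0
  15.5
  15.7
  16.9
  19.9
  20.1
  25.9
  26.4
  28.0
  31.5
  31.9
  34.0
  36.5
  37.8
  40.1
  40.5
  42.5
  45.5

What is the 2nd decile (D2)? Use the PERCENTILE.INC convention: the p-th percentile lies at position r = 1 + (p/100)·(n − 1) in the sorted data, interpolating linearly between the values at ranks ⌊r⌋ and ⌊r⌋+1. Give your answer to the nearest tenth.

n = 21.
r = 1 + (20/100)·(21 − 1) = 1 + 4 = 5.
r is an integer, so P20 is the value at rank 5: 15.5.

15.5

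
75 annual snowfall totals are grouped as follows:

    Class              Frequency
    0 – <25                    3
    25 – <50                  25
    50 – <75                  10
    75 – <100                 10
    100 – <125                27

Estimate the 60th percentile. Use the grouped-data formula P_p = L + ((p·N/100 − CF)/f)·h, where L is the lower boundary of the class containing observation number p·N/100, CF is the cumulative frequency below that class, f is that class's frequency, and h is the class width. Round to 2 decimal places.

92.50

N = 75; target position k = 60/100 · 75 = 45.
Cumulative frequencies: 3, 28, 38, 48, 75.
Observation 45 falls in the class 75 – <100.
L = 75, CF = 38, f = 10, h = 25.
P60 = 75 + ((45 − 38)/10)·25 = 75 + 17.5 = 92.5.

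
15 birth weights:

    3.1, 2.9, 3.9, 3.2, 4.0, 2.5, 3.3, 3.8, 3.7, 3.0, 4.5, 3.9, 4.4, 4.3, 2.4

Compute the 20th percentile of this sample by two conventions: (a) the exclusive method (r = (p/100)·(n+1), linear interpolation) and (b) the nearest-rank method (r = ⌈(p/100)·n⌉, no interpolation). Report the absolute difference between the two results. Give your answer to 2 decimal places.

Sorted: 2.4, 2.5, 2.9, 3.0, 3.1, 3.2, 3.3, 3.7, 3.8, 3.9, 3.9, 4.0, 4.3, 4.4, 4.5.
n = 15.
(a) r = 3.2; between ranks 3 (2.9) and 4 (3.0): 2.92.
(b) the nearest-rank method: rank 3 → 2.9.
|2.92 − 2.9| = 0.02.

0.02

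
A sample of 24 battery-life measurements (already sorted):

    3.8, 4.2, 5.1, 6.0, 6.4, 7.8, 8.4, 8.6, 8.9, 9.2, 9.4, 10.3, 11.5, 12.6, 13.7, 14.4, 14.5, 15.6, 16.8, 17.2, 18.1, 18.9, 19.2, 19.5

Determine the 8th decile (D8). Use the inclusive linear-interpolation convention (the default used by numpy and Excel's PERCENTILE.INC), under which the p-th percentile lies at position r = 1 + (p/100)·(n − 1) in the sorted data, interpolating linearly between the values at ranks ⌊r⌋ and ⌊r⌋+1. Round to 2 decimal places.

16.96

n = 24.
r = 1 + (80/100)·(24 − 1) = 1 + 18.4 = 19.4.
Rank 19 is 16.8 and rank 20 is 17.2.
Interpolate: 16.8 + 0.4·(17.2 − 16.8) = 16.8 + 0.4·0.4 = 16.96.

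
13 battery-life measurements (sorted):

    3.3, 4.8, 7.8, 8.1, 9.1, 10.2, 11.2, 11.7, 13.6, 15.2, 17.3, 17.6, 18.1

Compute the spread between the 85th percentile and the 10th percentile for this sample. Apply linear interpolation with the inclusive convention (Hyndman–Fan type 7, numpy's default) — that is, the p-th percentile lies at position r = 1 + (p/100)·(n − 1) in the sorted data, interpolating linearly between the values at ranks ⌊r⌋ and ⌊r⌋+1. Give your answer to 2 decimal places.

n = 13.
P10: r = 2.2; ranks 2–3 are 4.8, 7.8; interpolating gives 5.4.
P85: r = 11.2; ranks 11–12 are 17.3, 17.6; interpolating gives 17.36.
Difference: 17.36 − 5.4 = 11.96.

11.96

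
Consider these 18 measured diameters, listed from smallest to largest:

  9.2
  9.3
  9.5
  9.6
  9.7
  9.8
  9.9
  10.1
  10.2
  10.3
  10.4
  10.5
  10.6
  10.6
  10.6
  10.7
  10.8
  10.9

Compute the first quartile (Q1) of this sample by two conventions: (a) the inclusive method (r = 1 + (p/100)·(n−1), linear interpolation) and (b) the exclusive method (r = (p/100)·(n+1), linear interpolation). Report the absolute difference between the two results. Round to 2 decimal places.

n = 18.
(a) r = 5.25; between ranks 5 (9.7) and 6 (9.8): 9.725.
(b) r = 4.75; between ranks 4 (9.6) and 5 (9.7): 9.675.
|9.725 − 9.675| = 0.05.

0.05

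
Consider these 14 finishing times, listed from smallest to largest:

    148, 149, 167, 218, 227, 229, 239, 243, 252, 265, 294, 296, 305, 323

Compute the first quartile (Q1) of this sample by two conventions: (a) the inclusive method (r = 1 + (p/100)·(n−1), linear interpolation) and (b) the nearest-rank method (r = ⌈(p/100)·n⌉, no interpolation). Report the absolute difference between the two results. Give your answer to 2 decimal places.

2.25

n = 14.
(a) r = 4.25; between ranks 4 (218) and 5 (227): 220.25.
(b) the nearest-rank method: rank 4 → 218.
|220.25 − 218| = 2.25.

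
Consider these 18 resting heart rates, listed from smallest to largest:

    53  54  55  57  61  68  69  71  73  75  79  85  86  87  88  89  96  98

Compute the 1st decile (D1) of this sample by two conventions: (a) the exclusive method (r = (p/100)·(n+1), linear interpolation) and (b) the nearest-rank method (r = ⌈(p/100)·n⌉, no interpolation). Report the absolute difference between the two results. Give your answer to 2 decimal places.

n = 18.
(a) r = 1.9; between ranks 1 (53) and 2 (54): 53.9.
(b) the nearest-rank method: rank 2 → 54.
|53.9 − 54| = 0.1.

0.10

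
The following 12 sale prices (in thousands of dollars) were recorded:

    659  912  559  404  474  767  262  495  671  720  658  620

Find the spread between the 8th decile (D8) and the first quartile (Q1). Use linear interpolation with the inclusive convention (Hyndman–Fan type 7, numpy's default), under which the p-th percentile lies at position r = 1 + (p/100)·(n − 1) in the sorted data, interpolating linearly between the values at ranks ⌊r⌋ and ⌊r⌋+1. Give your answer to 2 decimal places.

Sorted: 262, 404, 474, 495, 559, 620, 658, 659, 671, 720, 767, 912.
n = 12.
P25: r = 3.75; ranks 3–4 are 474, 495; interpolating gives 489.75.
P80: r = 9.8; ranks 9–10 are 671, 720; interpolating gives 710.2.
Difference: 710.2 − 489.75 = 220.45.

220.45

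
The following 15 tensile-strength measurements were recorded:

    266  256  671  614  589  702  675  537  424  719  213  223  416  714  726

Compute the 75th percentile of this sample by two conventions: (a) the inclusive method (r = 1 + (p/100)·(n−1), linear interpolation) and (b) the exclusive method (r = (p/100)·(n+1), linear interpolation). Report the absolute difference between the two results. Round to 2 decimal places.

Sorted: 213, 223, 256, 266, 416, 424, 537, 589, 614, 671, 675, 702, 714, 719, 726.
n = 15.
(a) r = 11.5; between ranks 11 (675) and 12 (702): 688.5.
(b) r = 12 → value at rank 12 = 702.
|688.5 − 702| = 13.5.

13.50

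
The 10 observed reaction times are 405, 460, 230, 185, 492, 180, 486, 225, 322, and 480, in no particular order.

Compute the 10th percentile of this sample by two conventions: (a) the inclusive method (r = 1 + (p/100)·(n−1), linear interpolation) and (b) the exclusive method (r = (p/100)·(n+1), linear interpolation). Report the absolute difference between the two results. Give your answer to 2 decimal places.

4.00

Sorted: 180, 185, 225, 230, 322, 405, 460, 480, 486, 492.
n = 10.
(a) r = 1.9; between ranks 1 (180) and 2 (185): 184.5.
(b) r = 1.1; between ranks 1 (180) and 2 (185): 180.5.
|184.5 − 180.5| = 4.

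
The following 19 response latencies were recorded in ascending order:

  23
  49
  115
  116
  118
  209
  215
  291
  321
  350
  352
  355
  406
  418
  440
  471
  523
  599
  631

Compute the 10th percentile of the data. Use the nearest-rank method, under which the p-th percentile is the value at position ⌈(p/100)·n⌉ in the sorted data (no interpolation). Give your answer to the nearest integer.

49

n = 19.
Position = ⌈10/100 · 19⌉ = ⌈1.9⌉ = 2.
The value at rank 2 is 49.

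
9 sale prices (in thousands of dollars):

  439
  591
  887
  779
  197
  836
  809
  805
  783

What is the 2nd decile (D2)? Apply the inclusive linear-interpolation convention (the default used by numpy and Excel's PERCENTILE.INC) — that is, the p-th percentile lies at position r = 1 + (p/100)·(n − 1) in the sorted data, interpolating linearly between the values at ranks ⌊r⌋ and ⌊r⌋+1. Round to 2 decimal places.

Sorted: 197, 439, 591, 779, 783, 805, 809, 836, 887.
n = 9.
r = 1 + (20/100)·(9 − 1) = 1 + 1.6 = 2.6.
Rank 2 is 439 and rank 3 is 591.
Interpolate: 439 + 0.6·(591 − 439) = 439 + 0.6·152 = 530.2.

530.20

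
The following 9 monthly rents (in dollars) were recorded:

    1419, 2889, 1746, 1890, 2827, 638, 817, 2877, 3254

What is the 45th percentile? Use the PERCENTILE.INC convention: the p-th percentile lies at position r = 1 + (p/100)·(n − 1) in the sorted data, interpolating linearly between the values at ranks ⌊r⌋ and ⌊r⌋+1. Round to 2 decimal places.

1832.40

Sorted: 638, 817, 1419, 1746, 1890, 2827, 2877, 2889, 3254.
n = 9.
r = 1 + (45/100)·(9 − 1) = 1 + 3.6 = 4.6.
Rank 4 is 1746 and rank 5 is 1890.
Interpolate: 1746 + 0.6·(1890 − 1746) = 1746 + 0.6·144 = 1832.4.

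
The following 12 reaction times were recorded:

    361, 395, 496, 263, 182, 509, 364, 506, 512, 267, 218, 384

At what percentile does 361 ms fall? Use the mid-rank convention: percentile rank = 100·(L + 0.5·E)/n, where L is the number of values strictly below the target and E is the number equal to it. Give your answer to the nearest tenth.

37.5

Sorted: 182, 218, 263, 267, 361, 364, 384, 395, 496, 506, 509, 512.
Count below 361: L = 4; count equal: E = 1; n = 12.
Percentile rank = 100·(4 + 0.5·1)/12 = 100·4.5/12 = 37.5.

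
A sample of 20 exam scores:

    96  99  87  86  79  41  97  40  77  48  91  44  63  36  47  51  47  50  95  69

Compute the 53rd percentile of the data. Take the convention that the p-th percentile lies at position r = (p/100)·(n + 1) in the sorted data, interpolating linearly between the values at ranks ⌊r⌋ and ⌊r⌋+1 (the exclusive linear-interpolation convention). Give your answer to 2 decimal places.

70.04

Sorted: 36, 40, 41, 44, 47, 47, 48, 50, 51, 63, 69, 77, 79, 86, 87, 91, 95, 96, 97, 99.
n = 20.
r = (53/100)·(20 + 1) = 11.13.
Rank 11 is 69 and rank 12 is 77.
Interpolate: 69 + 0.13·(77 − 69) = 69 + 0.13·8 = 70.04.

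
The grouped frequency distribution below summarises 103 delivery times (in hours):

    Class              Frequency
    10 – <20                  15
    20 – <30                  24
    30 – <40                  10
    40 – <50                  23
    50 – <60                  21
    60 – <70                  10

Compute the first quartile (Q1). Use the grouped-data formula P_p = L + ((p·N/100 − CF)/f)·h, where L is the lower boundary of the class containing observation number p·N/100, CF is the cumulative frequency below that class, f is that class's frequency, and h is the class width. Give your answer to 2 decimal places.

24.48

N = 103; target position k = 25/100 · 103 = 25.75.
Cumulative frequencies: 15, 39, 49, 72, 93, 103.
Observation 25.75 falls in the class 20 – <30.
L = 20, CF = 15, f = 24, h = 10.
P25 = 20 + ((25.75 − 15)/24)·10 = 20 + 4.47917 = 24.4792.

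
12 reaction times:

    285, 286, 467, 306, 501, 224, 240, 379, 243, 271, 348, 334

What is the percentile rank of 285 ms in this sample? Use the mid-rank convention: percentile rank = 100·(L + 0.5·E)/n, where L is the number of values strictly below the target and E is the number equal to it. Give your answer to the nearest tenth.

Sorted: 224, 240, 243, 271, 285, 286, 306, 334, 348, 379, 467, 501.
Count below 285: L = 4; count equal: E = 1; n = 12.
Percentile rank = 100·(4 + 0.5·1)/12 = 100·4.5/12 = 37.5.

37.5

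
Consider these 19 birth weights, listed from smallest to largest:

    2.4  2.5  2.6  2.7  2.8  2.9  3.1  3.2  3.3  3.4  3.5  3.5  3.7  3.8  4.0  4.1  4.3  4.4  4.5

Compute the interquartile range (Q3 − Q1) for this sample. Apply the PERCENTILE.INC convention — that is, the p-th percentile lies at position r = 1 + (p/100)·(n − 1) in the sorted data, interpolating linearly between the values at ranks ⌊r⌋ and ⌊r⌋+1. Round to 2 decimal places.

1.05

n = 19.
P25: r = 5.5; ranks 5–6 are 2.8, 2.9; interpolating gives 2.85.
P75: r = 14.5; ranks 14–15 are 3.8, 4.0; interpolating gives 3.9.
Difference: 3.9 − 2.85 = 1.05.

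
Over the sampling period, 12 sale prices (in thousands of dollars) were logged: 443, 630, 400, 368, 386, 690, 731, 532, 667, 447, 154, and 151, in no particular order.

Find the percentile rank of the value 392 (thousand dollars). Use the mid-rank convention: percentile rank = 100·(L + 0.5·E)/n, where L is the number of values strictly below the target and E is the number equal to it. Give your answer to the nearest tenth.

Sorted: 151, 154, 368, 386, 400, 443, 447, 532, 630, 667, 690, 731.
Count below 392: L = 4; count equal: E = 0; n = 12.
Percentile rank = 100·(4 + 0.5·0)/12 = 100·4/12 = 33.33.

33.3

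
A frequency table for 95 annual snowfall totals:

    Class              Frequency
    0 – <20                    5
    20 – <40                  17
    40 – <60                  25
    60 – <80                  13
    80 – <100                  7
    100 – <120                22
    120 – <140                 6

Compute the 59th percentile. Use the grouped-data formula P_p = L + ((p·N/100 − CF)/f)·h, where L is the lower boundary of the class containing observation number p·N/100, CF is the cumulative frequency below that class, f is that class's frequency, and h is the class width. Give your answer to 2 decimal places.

N = 95; target position k = 59/100 · 95 = 56.05.
Cumulative frequencies: 5, 22, 47, 60, 67, 89, 95.
Observation 56.05 falls in the class 60 – <80.
L = 60, CF = 47, f = 13, h = 20.
P59 = 60 + ((56.05 − 47)/13)·20 = 60 + 13.9231 = 73.9231.

73.92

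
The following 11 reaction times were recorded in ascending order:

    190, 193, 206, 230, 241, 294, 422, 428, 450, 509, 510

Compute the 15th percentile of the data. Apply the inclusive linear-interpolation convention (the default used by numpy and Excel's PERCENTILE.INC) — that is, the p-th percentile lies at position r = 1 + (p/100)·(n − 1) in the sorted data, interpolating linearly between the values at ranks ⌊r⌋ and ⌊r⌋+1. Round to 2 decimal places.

199.50

n = 11.
r = 1 + (15/100)·(11 − 1) = 1 + 1.5 = 2.5.
Rank 2 is 193 and rank 3 is 206.
Interpolate: 193 + 0.5·(206 − 193) = 193 + 0.5·13 = 199.5.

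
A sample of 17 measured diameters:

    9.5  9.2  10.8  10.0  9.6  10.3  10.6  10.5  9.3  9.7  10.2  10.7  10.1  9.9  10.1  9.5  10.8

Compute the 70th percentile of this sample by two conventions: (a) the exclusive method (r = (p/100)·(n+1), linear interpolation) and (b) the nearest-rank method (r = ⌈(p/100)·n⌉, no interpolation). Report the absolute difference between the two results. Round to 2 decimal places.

0.12

Sorted: 9.2, 9.3, 9.5, 9.5, 9.6, 9.7, 9.9, 10.0, 10.1, 10.1, 10.2, 10.3, 10.5, 10.6, 10.7, 10.8, 10.8.
n = 17.
(a) r = 12.6; between ranks 12 (10.3) and 13 (10.5): 10.42.
(b) the nearest-rank method: rank 12 → 10.3.
|10.42 − 10.3| = 0.12.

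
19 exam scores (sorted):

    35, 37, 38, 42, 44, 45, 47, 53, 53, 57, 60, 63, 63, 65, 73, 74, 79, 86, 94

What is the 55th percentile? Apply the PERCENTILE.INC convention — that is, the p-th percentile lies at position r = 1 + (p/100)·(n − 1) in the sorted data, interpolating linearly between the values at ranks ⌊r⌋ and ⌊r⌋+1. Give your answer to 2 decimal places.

n = 19.
r = 1 + (55/100)·(19 − 1) = 1 + 9.9 = 10.9.
Rank 10 is 57 and rank 11 is 60.
Interpolate: 57 + 0.9·(60 − 57) = 57 + 0.9·3 = 59.7.

59.70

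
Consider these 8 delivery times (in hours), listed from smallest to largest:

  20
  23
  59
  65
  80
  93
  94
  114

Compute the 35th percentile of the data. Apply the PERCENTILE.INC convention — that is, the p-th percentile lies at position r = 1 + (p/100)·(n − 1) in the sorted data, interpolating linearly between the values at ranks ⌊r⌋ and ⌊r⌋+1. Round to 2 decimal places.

n = 8.
r = 1 + (35/100)·(8 − 1) = 1 + 2.45 = 3.45.
Rank 3 is 59 and rank 4 is 65.
Interpolate: 59 + 0.45·(65 − 59) = 59 + 0.45·6 = 61.7.

61.70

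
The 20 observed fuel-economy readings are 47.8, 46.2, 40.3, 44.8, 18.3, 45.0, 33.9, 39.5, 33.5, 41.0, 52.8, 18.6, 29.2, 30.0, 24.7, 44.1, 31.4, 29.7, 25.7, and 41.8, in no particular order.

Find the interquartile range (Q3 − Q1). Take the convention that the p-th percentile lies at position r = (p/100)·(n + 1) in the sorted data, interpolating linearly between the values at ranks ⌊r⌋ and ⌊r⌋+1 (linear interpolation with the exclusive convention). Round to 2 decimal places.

15.30

Sorted: 18.3, 18.6, 24.7, 25.7, 29.2, 29.7, 30.0, 31.4, 33.5, 33.9, 39.5, 40.3, 41.0, 41.8, 44.1, 44.8, 45.0, 46.2, 47.8, 52.8.
n = 20.
P25: r = 5.25; ranks 5–6 are 29.2, 29.7; interpolating gives 29.325.
P75: r = 15.75; ranks 15–16 are 44.1, 44.8; interpolating gives 44.625.
Difference: 44.625 − 29.325 = 15.3.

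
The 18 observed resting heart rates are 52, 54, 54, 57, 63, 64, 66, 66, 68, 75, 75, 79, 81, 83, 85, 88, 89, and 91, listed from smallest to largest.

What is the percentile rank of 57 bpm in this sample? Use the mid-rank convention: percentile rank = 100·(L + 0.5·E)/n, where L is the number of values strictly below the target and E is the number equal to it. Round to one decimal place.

19.4

Count below 57: L = 3; count equal: E = 1; n = 18.
Percentile rank = 100·(3 + 0.5·1)/18 = 100·3.5/18 = 19.44.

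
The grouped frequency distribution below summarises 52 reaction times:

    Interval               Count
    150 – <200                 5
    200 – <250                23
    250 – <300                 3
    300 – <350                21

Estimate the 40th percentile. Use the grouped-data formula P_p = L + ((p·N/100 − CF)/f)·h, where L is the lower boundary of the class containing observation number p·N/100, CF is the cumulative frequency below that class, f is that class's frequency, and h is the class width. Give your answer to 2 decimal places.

N = 52; target position k = 40/100 · 52 = 20.8.
Cumulative frequencies: 5, 28, 31, 52.
Observation 20.8 falls in the class 200 – <250.
L = 200, CF = 5, f = 23, h = 50.
P40 = 200 + ((20.8 − 5)/23)·50 = 200 + 34.3478 = 234.348.

234.35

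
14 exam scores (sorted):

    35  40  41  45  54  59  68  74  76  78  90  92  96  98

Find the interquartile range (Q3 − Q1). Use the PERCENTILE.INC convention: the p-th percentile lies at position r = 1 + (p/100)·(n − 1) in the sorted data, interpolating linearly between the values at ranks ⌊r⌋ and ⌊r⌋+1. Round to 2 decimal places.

n = 14.
P25: r = 4.25; ranks 4–5 are 45, 54; interpolating gives 47.25.
P75: r = 10.75; ranks 10–11 are 78, 90; interpolating gives 87.
Difference: 87 − 47.25 = 39.75.

39.75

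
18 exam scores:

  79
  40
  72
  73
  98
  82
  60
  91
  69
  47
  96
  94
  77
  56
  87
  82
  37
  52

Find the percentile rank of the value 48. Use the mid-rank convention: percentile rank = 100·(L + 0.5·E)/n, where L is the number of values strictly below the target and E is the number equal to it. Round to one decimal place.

16.7

Sorted: 37, 40, 47, 52, 56, 60, 69, 72, 73, 77, 79, 82, 82, 87, 91, 94, 96, 98.
Count below 48: L = 3; count equal: E = 0; n = 18.
Percentile rank = 100·(3 + 0.5·0)/18 = 100·3/18 = 16.67.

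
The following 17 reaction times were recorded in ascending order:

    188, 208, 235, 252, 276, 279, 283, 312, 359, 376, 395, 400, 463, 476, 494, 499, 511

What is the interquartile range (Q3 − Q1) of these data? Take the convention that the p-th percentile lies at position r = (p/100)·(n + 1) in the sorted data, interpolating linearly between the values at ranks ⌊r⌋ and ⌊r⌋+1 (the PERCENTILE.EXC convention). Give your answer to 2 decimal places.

205.50

n = 17.
P25: r = 4.5; ranks 4–5 are 252, 276; interpolating gives 264.
P75: r = 13.5; ranks 13–14 are 463, 476; interpolating gives 469.5.
Difference: 469.5 − 264 = 205.5.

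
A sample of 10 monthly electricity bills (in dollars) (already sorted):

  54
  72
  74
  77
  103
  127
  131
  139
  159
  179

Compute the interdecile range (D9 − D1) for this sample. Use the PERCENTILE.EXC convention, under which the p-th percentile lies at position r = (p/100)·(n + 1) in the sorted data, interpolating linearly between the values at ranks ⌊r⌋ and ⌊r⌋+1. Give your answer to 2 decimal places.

n = 10.
P10: r = 1.1; ranks 1–2 are 54, 72; interpolating gives 55.8.
P90: r = 9.9; ranks 9–10 are 159, 179; interpolating gives 177.
Difference: 177 − 55.8 = 121.2.

121.20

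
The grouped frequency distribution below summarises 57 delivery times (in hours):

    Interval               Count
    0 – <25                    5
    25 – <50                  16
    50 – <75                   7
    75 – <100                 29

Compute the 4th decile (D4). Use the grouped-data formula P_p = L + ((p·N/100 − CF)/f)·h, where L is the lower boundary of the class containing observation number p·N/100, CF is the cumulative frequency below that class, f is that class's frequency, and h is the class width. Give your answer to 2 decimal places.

N = 57; target position k = 40/100 · 57 = 22.8.
Cumulative frequencies: 5, 21, 28, 57.
Observation 22.8 falls in the class 50 – <75.
L = 50, CF = 21, f = 7, h = 25.
P40 = 50 + ((22.8 − 21)/7)·25 = 50 + 6.42857 = 56.4286.

56.43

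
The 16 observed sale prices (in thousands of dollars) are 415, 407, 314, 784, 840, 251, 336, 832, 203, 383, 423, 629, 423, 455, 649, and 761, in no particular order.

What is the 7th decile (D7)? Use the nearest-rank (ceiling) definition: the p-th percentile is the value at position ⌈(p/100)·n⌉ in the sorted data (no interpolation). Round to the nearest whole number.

Sorted: 203, 251, 314, 336, 383, 407, 415, 423, 423, 455, 629, 649, 761, 784, 832, 840.
n = 16.
Position = ⌈70/100 · 16⌉ = ⌈11.2⌉ = 12.
The value at rank 12 is 649.

649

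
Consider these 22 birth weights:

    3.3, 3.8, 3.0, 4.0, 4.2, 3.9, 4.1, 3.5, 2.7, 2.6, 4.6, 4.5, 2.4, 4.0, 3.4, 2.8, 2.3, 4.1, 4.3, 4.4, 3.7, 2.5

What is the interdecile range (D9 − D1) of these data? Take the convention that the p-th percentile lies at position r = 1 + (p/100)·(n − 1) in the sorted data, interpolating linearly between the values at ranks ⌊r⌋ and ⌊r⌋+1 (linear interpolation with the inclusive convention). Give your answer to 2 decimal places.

1.88

Sorted: 2.3, 2.4, 2.5, 2.6, 2.7, 2.8, 3.0, 3.3, 3.4, 3.5, 3.7, 3.8, 3.9, 4.0, 4.0, 4.1, 4.1, 4.2, 4.3, 4.4, 4.5, 4.6.
n = 22.
P10: r = 3.1; ranks 3–4 are 2.5, 2.6; interpolating gives 2.51.
P90: r = 19.9; ranks 19–20 are 4.3, 4.4; interpolating gives 4.39.
Difference: 4.39 − 2.51 = 1.88.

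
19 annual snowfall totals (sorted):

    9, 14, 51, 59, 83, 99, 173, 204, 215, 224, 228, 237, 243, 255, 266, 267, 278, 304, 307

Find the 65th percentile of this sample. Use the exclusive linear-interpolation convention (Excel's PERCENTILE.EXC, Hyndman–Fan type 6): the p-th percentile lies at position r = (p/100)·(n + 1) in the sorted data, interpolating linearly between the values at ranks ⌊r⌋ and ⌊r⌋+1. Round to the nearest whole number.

243

n = 19.
r = (65/100)·(19 + 1) = 13.
r is an integer, so P65 is the value at rank 13: 243.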